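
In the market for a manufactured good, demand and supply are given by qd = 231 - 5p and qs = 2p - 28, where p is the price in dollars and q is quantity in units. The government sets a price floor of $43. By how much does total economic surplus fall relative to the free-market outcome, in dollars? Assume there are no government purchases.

315

Equilibrium: 231 - 5p = 2p - 28, so 259 = 7p and p* = 37, q* = 46.
The floor of 43 is above the equilibrium price 37, so it binds.
At p = 43: qd = 231 - 5·43 = 16 and qs = 2·43 - 28 = 58.
Quantity traded falls to 16. At q = 16 the demand price is (231 - 16)/5 = 43 and the supply price is (28 + 16)/2 = 22.
Deadweight loss = ½ · (43 - 22) · (46 - 16) = ½ · 21 · 30 = 315.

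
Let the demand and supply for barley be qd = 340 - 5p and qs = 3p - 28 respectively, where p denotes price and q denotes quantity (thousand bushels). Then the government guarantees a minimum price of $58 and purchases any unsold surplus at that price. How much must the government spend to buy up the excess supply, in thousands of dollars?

Setting quantity demanded equal to quantity supplied, 340 - 5p = 3p - 28, gives p* = 46 and q* = 110.
The floor of 58 is above the equilibrium price 46, so it binds.
At p = 58: qd = 340 - 5·58 = 50 and qs = 3·58 - 28 = 146.
Surplus = qs - qd = 96.
Government expenditure = surplus × support price = 96 × 58 = 5568.

5568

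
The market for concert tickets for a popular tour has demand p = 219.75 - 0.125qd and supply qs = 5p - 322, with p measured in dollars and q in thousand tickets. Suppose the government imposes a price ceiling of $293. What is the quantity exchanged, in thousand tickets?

478

Rearranging demand gives qd = 1758 - 8p. Setting quantity demanded equal to quantity supplied, 1758 - 8p = 5p - 322, gives p* = 160 and q* = 478.
Since 293 is above p* = 160, the ceiling does not bind and the free-market outcome prevails.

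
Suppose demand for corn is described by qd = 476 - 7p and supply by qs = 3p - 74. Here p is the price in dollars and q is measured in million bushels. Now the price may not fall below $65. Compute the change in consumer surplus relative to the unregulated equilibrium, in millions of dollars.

In a free market, 476 - 7p = 3p - 74 gives the equilibrium p* = 55, q* = 91.
The floor of 65 is above the equilibrium price 55, so it binds.
At p = 65: qd = 476 - 7·65 = 21 and qs = 3·65 - 74 = 121.
Consumer surplus without the control is ½ · (68 - 55) · 91 = 591.5.
With the floor, consumers buy 21 units at 65, so CS = ½ · (68 - 65) · 21 = 31.5.
Change in consumer surplus = 31.5 - 591.5 = -560.

-560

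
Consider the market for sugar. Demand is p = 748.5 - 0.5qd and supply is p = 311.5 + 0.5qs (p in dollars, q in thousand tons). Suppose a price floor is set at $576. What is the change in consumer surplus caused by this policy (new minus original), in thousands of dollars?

Rearranging demand gives qd = 1497 - 2p; rearranging supply gives qs = 2p - 623. Setting quantity demanded equal to quantity supplied, 1497 - 2p = 2p - 623, gives p* = 530 and q* = 437.
Because the floor (576) lies above the market-clearing price, it is binding.
At p = 576: qd = 1497 - 2·576 = 345 and qs = 2·576 - 623 = 529.
Consumer surplus without the control is ½ · (748.5 - 530) · 437 = 47742.25.
With the floor, consumers buy 345 units at 576, so CS = ½ · (748.5 - 576) · 345 = 29756.25.
Change in consumer surplus = 29756.25 - 47742.25 = -17986.

-17986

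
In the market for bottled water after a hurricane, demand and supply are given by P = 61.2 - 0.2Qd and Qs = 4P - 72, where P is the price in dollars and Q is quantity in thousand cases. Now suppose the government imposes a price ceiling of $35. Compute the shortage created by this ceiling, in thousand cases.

63

Rearranging demand gives Qd = 306 - 5P. Setting quantity demanded equal to quantity supplied, 306 - 5P = 4P - 72, gives P* = 42 and Q* = 96.
The ceiling of 35 is below the equilibrium price 42, so it binds.
At P = 35: Qd = 306 - 5·35 = 131 and Qs = 4·35 - 72 = 68.
Shortage = Qd - Qs = 131 - 68 = 63.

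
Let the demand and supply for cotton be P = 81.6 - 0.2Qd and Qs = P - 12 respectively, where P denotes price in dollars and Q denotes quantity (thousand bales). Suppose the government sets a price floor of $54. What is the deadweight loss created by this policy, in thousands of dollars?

0

Rearranging demand gives Qd = 408 - 5P. Without the control the market clears where 408 - 5P = P - 12, i.e. P* = 70 and Q* = 58.
The floor of 54 is below the equilibrium price 70, so it is not binding; the market clears at P* = 70, Q* = 58.
Since the control does not bind, no trades are prevented and deadweight loss is zero.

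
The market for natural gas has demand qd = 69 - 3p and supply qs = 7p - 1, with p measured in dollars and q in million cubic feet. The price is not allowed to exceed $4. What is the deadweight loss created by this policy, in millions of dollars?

105

Without the control the market clears where 69 - 3p = 7p - 1, i.e. p* = 7 and q* = 48.
Since 4 < 7, the ceiling is binding.
At p = 4: qd = 69 - 3·4 = 57 and qs = 7·4 - 1 = 27.
Quantity traded falls to 27. At q = 27 the demand price is (69 - 27)/3 = 14 and the supply price is (1 + 27)/7 = 4.
Deadweight loss = ½ · (14 - 4) · (48 - 27) = ½ · 10 · 21 = 105.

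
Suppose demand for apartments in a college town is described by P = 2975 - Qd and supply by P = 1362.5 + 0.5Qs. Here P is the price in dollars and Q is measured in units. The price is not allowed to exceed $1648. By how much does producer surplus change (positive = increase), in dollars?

-207396

Rearranging demand gives Qd = 2975 - P; rearranging supply gives Qs = 2P - 2725. Without the control the market clears where 2975 - P = 2P - 2725, i.e. P* = 1900 and Q* = 1075.
Since 1648 < 1900, the ceiling is binding.
At P = 1648: Qd = 2975 - 1648 = 1327 and Qs = 2·1648 - 2725 = 571.
Producer surplus without the control is ½ · (1900 - 1362.5) · 1075 = 288906.25.
With the ceiling, producers sell 571 units at 1648, so PS = ½ · (1648 - 1362.5) · 571 = 81510.25.
Change in producer surplus = 81510.25 - 288906.25 = -207396.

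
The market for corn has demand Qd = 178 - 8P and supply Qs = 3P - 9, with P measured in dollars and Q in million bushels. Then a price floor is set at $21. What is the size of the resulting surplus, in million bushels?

44

Without the control the market clears where 178 - 8P = 3P - 9, i.e. P* = 17 and Q* = 42.
The floor of 21 is above the equilibrium price 17, so it binds.
At P = 21: Qd = 178 - 8·21 = 10 and Qs = 3·21 - 9 = 54.
Surplus = Qs - Qd = 54 - 10 = 44.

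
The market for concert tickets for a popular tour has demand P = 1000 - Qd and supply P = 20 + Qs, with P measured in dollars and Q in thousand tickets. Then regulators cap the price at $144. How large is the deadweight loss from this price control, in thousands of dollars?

Rearranging demand gives Qd = 1000 - P; rearranging supply gives Qs = P - 20. Setting quantity demanded equal to quantity supplied, 1000 - P = P - 20, gives P* = 510 and Q* = 490.
The ceiling of 144 is below the equilibrium price 510, so it binds.
At P = 144: Qd = 1000 - 144 = 856 and Qs = 144 - 20 = 124.
Quantity traded falls to 124. At Q = 124 the demand price is 1000 - 124 = 876 and the supply price is 20 + 124 = 144.
Deadweight loss = ½ · (876 - 144) · (490 - 124) = ½ · 732 · 366 = 133956.

133956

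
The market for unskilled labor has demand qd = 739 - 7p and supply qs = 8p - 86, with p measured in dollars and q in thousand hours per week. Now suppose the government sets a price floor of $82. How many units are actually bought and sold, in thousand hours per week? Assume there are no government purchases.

Equilibrium: 739 - 7p = 8p - 86, so 825 = 15p and p* = 55, q* = 354.
Because the floor (82) lies above the market-clearing price, it is binding.
At p = 82: qd = 739 - 7·82 = 165 and qs = 8·82 - 86 = 570.
The quantity actually transacted is the short side, demand: 165.

165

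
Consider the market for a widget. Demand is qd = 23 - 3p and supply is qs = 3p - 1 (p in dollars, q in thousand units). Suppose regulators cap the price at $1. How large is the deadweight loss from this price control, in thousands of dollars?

27

In a free market, 23 - 3p = 3p - 1 gives the equilibrium p* = 4, q* = 11.
The ceiling of 1 is below the equilibrium price 4, so it binds.
At p = 1: qd = 23 - 3·1 = 20 and qs = 3·1 - 1 = 2.
Quantity traded falls to 2. At q = 2 the demand price is (23 - 2)/3 = 7 and the supply price is (1 + 2)/3 = 1.
Deadweight loss = ½ · (7 - 1) · (11 - 2) = ½ · 6 · 9 = 27.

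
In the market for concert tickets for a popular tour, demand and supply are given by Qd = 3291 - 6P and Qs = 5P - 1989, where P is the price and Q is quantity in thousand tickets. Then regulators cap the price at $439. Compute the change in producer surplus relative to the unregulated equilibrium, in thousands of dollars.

-12648.5

Equilibrium: 3291 - 6P = 5P - 1989, so 5280 = 11P and P* = 480, Q* = 411.
The ceiling of 439 is below the equilibrium price 480, so it binds.
At P = 439: Qd = 3291 - 6·439 = 657 and Qs = 5·439 - 1989 = 206.
Producer surplus without the control is ½ · (480 - 397.8) · 411 = 16892.1.
With the ceiling, producers sell 206 units at 439, so PS = ½ · (439 - 397.8) · 206 = 4243.6.
Change in producer surplus = 4243.6 - 16892.1 = -12648.5.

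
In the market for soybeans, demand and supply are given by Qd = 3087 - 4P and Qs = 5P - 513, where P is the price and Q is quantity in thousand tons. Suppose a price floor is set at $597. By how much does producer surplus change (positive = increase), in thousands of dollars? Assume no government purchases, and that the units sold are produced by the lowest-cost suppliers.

75608.6

Without the control the market clears where 3087 - 4P = 5P - 513, i.e. P* = 400 and Q* = 1487.
Because the floor (597) lies above the market-clearing price, it is binding.
At P = 597: Qd = 3087 - 4·597 = 699 and Qs = 5·597 - 513 = 2472.
Producer surplus without the control is ½ · (400 - 102.6) · 1487 = 221116.9.
With the floor, 699 units are sold at 597. The supply price at Q = 699 is 242.4, so PS = ½ · [(597 - 102.6) + (597 - 242.4)] · 699 = 296725.5.
Change in producer surplus = 296725.5 - 221116.9 = 75608.6.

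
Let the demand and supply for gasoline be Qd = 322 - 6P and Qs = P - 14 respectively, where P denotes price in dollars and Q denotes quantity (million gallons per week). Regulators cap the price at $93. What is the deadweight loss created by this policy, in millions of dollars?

0

In a free market, 322 - 6P = P - 14 gives the equilibrium P* = 48, Q* = 34.
Since 93 is above P* = 48, the ceiling does not bind and the free-market outcome prevails.
Since the control does not bind, no trades are prevented and deadweight loss is zero.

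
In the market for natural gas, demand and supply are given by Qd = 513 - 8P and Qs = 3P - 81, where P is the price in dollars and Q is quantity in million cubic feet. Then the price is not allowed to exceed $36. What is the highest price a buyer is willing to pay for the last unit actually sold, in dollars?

Setting quantity demanded equal to quantity supplied, 513 - 8P = 3P - 81, gives P* = 54 and Q* = 81.
Since 36 < 54, the ceiling is binding.
At P = 36: Qd = 513 - 8·36 = 225 and Qs = 3·36 - 81 = 27.
Only 27 units reach the market. On the demand curve, the marginal buyer's willingness to pay at Q = 27 is (513 - 27)/8 = 60.75.

60.75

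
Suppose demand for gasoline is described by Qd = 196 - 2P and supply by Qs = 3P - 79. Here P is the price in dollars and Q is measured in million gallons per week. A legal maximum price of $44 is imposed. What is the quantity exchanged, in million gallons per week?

Equilibrium: 196 - 2P = 3P - 79, so 275 = 5P and P* = 55, Q* = 86.
The ceiling of 44 is below the equilibrium price 55, so it binds.
At P = 44: Qd = 196 - 2·44 = 108 and Qs = 3·44 - 79 = 53.
The quantity actually transacted is the short side, supply: 53.

53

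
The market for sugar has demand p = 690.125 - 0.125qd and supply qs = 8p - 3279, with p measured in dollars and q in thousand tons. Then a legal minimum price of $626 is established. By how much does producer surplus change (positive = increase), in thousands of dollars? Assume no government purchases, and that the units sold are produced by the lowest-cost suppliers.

Rearranging demand gives qd = 5521 - 8p. Setting quantity demanded equal to quantity supplied, 5521 - 8p = 8p - 3279, gives p* = 550 and q* = 1121.
Since 626 > 550, the floor is binding.
At p = 626: qd = 5521 - 8·626 = 513 and qs = 8·626 - 3279 = 1729.
Producer surplus without the control is ½ · (550 - 409.875) · 1121 = 78540.0625.
With the floor, 513 units are sold at 626. The supply price at q = 513 is 474, so PS = ½ · [(626 - 409.875) + (626 - 474)] · 513 = 94424.0625.
Change in producer surplus = 94424.0625 - 78540.0625 = 15884.

15884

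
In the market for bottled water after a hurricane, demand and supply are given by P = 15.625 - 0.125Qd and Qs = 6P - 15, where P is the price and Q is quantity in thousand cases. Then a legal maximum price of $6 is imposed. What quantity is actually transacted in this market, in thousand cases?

Rearranging demand gives Qd = 125 - 8P. Equilibrium: 125 - 8P = 6P - 15, so 140 = 14P and P* = 10, Q* = 45.
The ceiling of 6 is below the equilibrium price 10, so it binds.
At P = 6: Qd = 125 - 8·6 = 77 and Qs = 6·6 - 15 = 21.
The quantity actually transacted is the short side, supply: 21.

21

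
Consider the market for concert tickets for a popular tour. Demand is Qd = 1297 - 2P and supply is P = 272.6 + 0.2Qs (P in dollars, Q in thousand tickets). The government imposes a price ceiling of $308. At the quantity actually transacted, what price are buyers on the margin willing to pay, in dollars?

560

Rearranging supply gives Qs = 5P - 1363. In a free market, 1297 - 2P = 5P - 1363 gives the equilibrium P* = 380, Q* = 537.
The ceiling of 308 is below the equilibrium price 380, so it binds.
At P = 308: Qd = 1297 - 2·308 = 681 and Qs = 5·308 - 1363 = 177.
Only 177 units reach the market. On the demand curve, the marginal buyer's willingness to pay at Q = 177 is (1297 - 177)/2 = 560.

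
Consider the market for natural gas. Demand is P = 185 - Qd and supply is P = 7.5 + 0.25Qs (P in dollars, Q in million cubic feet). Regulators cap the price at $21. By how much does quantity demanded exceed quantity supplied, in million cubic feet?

Rearranging demand gives Qd = 185 - P; rearranging supply gives Qs = 4P - 30. Setting quantity demanded equal to quantity supplied, 185 - P = 4P - 30, gives P* = 43 and Q* = 142.
Because the ceiling (21) lies below the market-clearing price, it is binding.
At P = 21: Qd = 185 - 21 = 164 and Qs = 4·21 - 30 = 54.
Shortage = Qd - Qs = 164 - 54 = 110.

110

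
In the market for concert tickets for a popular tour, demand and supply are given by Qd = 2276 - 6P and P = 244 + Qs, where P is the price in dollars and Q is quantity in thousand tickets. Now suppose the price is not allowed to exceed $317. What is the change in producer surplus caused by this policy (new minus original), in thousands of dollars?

Rearranging supply gives Qs = P - 244. Without the control the market clears where 2276 - 6P = P - 244, i.e. P* = 360 and Q* = 116.
Because the ceiling (317) lies below the market-clearing price, it is binding.
At P = 317: Qd = 2276 - 6·317 = 374 and Qs = 317 - 244 = 73.
Producer surplus without the control is ½ · (360 - 244) · 116 = 6728.
With the ceiling, producers sell 73 units at 317, so PS = ½ · (317 - 244) · 73 = 2664.5.
Change in producer surplus = 2664.5 - 6728 = -4063.5.

-4063.5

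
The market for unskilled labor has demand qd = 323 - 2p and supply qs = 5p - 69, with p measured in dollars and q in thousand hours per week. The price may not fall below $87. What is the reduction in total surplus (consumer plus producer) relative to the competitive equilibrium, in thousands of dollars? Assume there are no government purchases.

Equilibrium: 323 - 2p = 5p - 69, so 392 = 7p and p* = 56, q* = 211.
Since 87 > 56, the floor is binding.
At p = 87: qd = 323 - 2·87 = 149 and qs = 5·87 - 69 = 366.
Quantity traded falls to 149. At q = 149 the demand price is (323 - 149)/2 = 87 and the supply price is (69 + 149)/5 = 43.6.
Deadweight loss = ½ · (87 - 43.6) · (211 - 149) = ½ · 43.4 · 62 = 1345.4.

1345.4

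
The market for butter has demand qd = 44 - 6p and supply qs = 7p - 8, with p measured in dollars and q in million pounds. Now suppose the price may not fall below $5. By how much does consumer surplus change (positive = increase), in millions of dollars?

-17

Setting quantity demanded equal to quantity supplied, 44 - 6p = 7p - 8, gives p* = 4 and q* = 20.
The floor of 5 is above the equilibrium price 4, so it binds.
At p = 5: qd = 44 - 6·5 = 14 and qs = 7·5 - 8 = 27.
Consumer surplus without the control is ½ · (22/3 - 4) · 20 = 100/3.
With the floor, consumers buy 14 units at 5, so CS = ½ · (22/3 - 5) · 14 = 49/3.
Change in consumer surplus = 49/3 - 100/3 = -17.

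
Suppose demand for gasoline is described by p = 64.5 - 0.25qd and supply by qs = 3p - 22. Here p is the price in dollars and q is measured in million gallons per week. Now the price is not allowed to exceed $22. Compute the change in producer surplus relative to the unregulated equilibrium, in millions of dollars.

Rearranging demand gives qd = 258 - 4p. Setting quantity demanded equal to quantity supplied, 258 - 4p = 3p - 22, gives p* = 40 and q* = 98.
Since 22 < 40, the ceiling is binding.
At p = 22: qd = 258 - 4·22 = 170 and qs = 3·22 - 22 = 44.
Producer surplus without the control is ½ · (40 - 22/3) · 98 = 4802/3.
With the ceiling, producers sell 44 units at 22, so PS = ½ · (22 - 22/3) · 44 = 968/3.
Change in producer surplus = 968/3 - 4802/3 = -1278.

-1278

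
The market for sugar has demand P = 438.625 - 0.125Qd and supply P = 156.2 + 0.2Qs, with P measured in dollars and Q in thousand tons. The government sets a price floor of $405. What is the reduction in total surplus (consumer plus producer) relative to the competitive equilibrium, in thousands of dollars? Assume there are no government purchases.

Rearranging demand gives Qd = 3509 - 8P; rearranging supply gives Qs = 5P - 781. Setting quantity demanded equal to quantity supplied, 3509 - 8P = 5P - 781, gives P* = 330 and Q* = 869.
Because the floor (405) lies above the market-clearing price, it is binding.
At P = 405: Qd = 3509 - 8·405 = 269 and Qs = 5·405 - 781 = 1244.
Quantity traded falls to 269. At Q = 269 the demand price is (3509 - 269)/8 = 405 and the supply price is (781 + 269)/5 = 210.
Deadweight loss = ½ · (405 - 210) · (869 - 269) = ½ · 195 · 600 = 58500.

58500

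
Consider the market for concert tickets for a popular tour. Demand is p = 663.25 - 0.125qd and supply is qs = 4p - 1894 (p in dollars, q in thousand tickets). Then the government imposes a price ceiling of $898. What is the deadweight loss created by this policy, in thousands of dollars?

Rearranging demand gives qd = 5306 - 8p. In a free market, 5306 - 8p = 4p - 1894 gives the equilibrium p* = 600, q* = 506.
Since 898 is above p* = 600, the ceiling does not bind and the free-market outcome prevails.
Since the control does not bind, no trades are prevented and deadweight loss is zero.

0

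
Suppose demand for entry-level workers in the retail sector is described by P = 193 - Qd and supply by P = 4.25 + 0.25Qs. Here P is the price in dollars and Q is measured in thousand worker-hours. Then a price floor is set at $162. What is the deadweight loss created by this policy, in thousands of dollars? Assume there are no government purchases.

Rearranging demand gives Qd = 193 - P; rearranging supply gives Qs = 4P - 17. Setting quantity demanded equal to quantity supplied, 193 - P = 4P - 17, gives P* = 42 and Q* = 151.
Because the floor (162) lies above the market-clearing price, it is binding.
At P = 162: Qd = 193 - 162 = 31 and Qs = 4·162 - 17 = 631.
Quantity traded falls to 31. At Q = 31 the demand price is 193 - 31 = 162 and the supply price is (17 + 31)/4 = 12.
Deadweight loss = ½ · (162 - 12) · (151 - 31) = ½ · 150 · 120 = 9000.

9000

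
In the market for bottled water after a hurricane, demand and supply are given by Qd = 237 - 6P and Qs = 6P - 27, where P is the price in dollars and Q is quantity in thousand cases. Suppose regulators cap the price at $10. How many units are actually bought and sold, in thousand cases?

Without the control the market clears where 237 - 6P = 6P - 27, i.e. P* = 22 and Q* = 105.
Since 10 < 22, the ceiling is binding.
At P = 10: Qd = 237 - 6·10 = 177 and Qs = 6·10 - 27 = 33.
The quantity actually transacted is the short side, supply: 33.

33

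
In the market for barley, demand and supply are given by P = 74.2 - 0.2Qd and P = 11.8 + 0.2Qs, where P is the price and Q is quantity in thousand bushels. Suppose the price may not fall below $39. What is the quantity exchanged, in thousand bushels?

Rearranging demand gives Qd = 371 - 5P; rearranging supply gives Qs = 5P - 59. Without the control the market clears where 371 - 5P = 5P - 59, i.e. P* = 43 and Q* = 156.
The floor of 39 is below the equilibrium price 43, so it is not binding; the market clears at P* = 43, Q* = 156.

156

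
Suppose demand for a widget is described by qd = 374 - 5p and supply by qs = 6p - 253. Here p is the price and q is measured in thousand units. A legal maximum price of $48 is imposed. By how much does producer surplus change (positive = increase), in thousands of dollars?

Equilibrium: 374 - 5p = 6p - 253, so 627 = 11p and p* = 57, q* = 89.
Since 48 < 57, the ceiling is binding.
At p = 48: qd = 374 - 5·48 = 134 and qs = 6·48 - 253 = 35.
Producer surplus without the control is ½ · (57 - 253/6) · 89 = 7921/12.
With the ceiling, producers sell 35 units at 48, so PS = ½ · (48 - 253/6) · 35 = 1225/12.
Change in producer surplus = 1225/12 - 7921/12 = -558.

-558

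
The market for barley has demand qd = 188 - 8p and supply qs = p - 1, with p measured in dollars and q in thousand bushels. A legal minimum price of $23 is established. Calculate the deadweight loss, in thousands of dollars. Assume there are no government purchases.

Equilibrium: 188 - 8p = p - 1, so 189 = 9p and p* = 21, q* = 20.
Since 23 > 21, the floor is binding.
At p = 23: qd = 188 - 8·23 = 4 and qs = 23 - 1 = 22.
Quantity traded falls to 4. At q = 4 the demand price is (188 - 4)/8 = 23 and the supply price is 1 + 4 = 5.
Deadweight loss = ½ · (23 - 5) · (20 - 4) = ½ · 18 · 16 = 144.

144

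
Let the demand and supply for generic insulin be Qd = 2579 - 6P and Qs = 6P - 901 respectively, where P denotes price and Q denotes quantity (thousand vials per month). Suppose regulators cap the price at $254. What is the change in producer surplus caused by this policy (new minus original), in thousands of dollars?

In a free market, 2579 - 6P = 6P - 901 gives the equilibrium P* = 290, Q* = 839.
Because the ceiling (254) lies below the market-clearing price, it is binding.
At P = 254: Qd = 2579 - 6·254 = 1055 and Qs = 6·254 - 901 = 623.
Producer surplus without the control is ½ · (290 - 901/6) · 839 = 703921/12.
With the ceiling, producers sell 623 units at 254, so PS = ½ · (254 - 901/6) · 623 = 388129/12.
Change in producer surplus = 388129/12 - 703921/12 = -26316.

-26316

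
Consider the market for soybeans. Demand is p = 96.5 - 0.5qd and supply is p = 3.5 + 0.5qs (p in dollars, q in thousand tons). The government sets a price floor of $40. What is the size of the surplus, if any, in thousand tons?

0

Rearranging demand gives qd = 193 - 2p; rearranging supply gives qs = 2p - 7. Equilibrium: 193 - 2p = 2p - 7, so 200 = 4p and p* = 50, q* = 93.
The floor of 40 is below the equilibrium price 50, so it is not binding; the market clears at p* = 50, q* = 93.
Since the control does not bind, there is no surplus.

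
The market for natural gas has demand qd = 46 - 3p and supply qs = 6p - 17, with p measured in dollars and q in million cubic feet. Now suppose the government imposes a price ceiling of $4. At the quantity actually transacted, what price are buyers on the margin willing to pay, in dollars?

13

Setting quantity demanded equal to quantity supplied, 46 - 3p = 6p - 17, gives p* = 7 and q* = 25.
Because the ceiling (4) lies below the market-clearing price, it is binding.
At p = 4: qd = 46 - 3·4 = 34 and qs = 6·4 - 17 = 7.
Only 7 units reach the market. On the demand curve, the marginal buyer's willingness to pay at q = 7 is (46 - 7)/3 = 13.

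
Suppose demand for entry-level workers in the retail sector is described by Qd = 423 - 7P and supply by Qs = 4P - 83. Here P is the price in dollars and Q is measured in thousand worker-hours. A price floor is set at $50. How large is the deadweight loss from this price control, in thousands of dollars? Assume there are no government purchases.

154

Equilibrium: 423 - 7P = 4P - 83, so 506 = 11P and P* = 46, Q* = 101.
Because the floor (50) lies above the market-clearing price, it is binding.
At P = 50: Qd = 423 - 7·50 = 73 and Qs = 4·50 - 83 = 117.
Quantity traded falls to 73. At Q = 73 the demand price is (423 - 73)/7 = 50 and the supply price is (83 + 73)/4 = 39.
Deadweight loss = ½ · (50 - 39) · (101 - 73) = ½ · 11 · 28 = 154.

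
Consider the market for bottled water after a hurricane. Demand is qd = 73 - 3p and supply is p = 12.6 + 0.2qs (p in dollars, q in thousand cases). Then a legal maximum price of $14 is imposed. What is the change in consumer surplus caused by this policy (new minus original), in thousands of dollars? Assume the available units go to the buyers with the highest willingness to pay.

-16.5

Rearranging supply gives qs = 5p - 63. Equilibrium: 73 - 3p = 5p - 63, so 136 = 8p and p* = 17, q* = 22.
Since 14 < 17, the ceiling is binding.
At p = 14: qd = 73 - 3·14 = 31 and qs = 5·14 - 63 = 7.
Consumer surplus without the control is ½ · (73/3 - 17) · 22 = 242/3.
With the ceiling, 7 units are sold at 14 (assume they go to the highest-value buyers). The demand price at q = 7 is 22, so CS = ½ · [(73/3 - 14) + (22 - 14)] · 7 = 385/6.
Change in consumer surplus = 385/6 - 242/3 = -16.5.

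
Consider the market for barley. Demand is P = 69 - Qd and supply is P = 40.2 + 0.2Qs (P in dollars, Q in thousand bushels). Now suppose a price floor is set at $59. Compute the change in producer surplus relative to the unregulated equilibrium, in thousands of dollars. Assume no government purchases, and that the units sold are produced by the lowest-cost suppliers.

120.4

Rearranging demand gives Qd = 69 - P; rearranging supply gives Qs = 5P - 201. Without the control the market clears where 69 - P = 5P - 201, i.e. P* = 45 and Q* = 24.
Since 59 > 45, the floor is binding.
At P = 59: Qd = 69 - 59 = 10 and Qs = 5·59 - 201 = 94.
Producer surplus without the control is ½ · (45 - 40.2) · 24 = 57.6.
With the floor, 10 units are sold at 59. The supply price at Q = 10 is 42.2, so PS = ½ · [(59 - 40.2) + (59 - 42.2)] · 10 = 178.
Change in producer surplus = 178 - 57.6 = 120.4.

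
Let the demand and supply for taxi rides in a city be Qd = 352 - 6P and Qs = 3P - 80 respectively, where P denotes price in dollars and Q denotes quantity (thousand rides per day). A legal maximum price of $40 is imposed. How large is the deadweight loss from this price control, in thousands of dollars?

144

Without the control the market clears where 352 - 6P = 3P - 80, i.e. P* = 48 and Q* = 64.
Since 40 < 48, the ceiling is binding.
At P = 40: Qd = 352 - 6·40 = 112 and Qs = 3·40 - 80 = 40.
Quantity traded falls to 40. At Q = 40 the demand price is (352 - 40)/6 = 52 and the supply price is (80 + 40)/3 = 40.
Deadweight loss = ½ · (52 - 40) · (64 - 40) = ½ · 12 · 24 = 144.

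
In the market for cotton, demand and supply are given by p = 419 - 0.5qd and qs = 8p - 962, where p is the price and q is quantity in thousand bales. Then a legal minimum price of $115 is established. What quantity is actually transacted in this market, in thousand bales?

478

Rearranging demand gives qd = 838 - 2p. Without the control the market clears where 838 - 2p = 8p - 962, i.e. p* = 180 and q* = 478.
The floor of 115 is below the equilibrium price 180, so it is not binding; the market clears at p* = 180, q* = 478.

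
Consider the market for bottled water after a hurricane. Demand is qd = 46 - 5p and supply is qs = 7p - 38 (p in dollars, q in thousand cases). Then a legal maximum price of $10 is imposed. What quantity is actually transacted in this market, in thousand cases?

11

Setting quantity demanded equal to quantity supplied, 46 - 5p = 7p - 38, gives p* = 7 and q* = 11.
The ceiling of 10 is above the equilibrium price 7, so it is not binding; the market clears at p* = 7, q* = 11.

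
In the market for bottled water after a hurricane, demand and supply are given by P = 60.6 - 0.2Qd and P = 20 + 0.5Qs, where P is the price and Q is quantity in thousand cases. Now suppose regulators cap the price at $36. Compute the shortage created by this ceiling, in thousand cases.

91

Rearranging demand gives Qd = 303 - 5P; rearranging supply gives Qs = 2P - 40. In a free market, 303 - 5P = 2P - 40 gives the equilibrium P* = 49, Q* = 58.
Since 36 < 49, the ceiling is binding.
At P = 36: Qd = 303 - 5·36 = 123 and Qs = 2·36 - 40 = 32.
Shortage = Qd - Qs = 123 - 32 = 91.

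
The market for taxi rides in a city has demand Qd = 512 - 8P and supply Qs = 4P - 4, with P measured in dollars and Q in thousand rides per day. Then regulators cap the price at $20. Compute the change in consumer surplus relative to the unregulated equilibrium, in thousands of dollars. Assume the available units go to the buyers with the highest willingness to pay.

Without the control the market clears where 512 - 8P = 4P - 4, i.e. P* = 43 and Q* = 168.
The ceiling of 20 is below the equilibrium price 43, so it binds.
At P = 20: Qd = 512 - 8·20 = 352 and Qs = 4·20 - 4 = 76.
Consumer surplus without the control is ½ · (64 - 43) · 168 = 1764.
With the ceiling, 76 units are sold at 20 (assume they go to the highest-value buyers). The demand price at Q = 76 is 54.5, so CS = ½ · [(64 - 20) + (54.5 - 20)] · 76 = 2983.
Change in consumer surplus = 2983 - 1764 = 1219.

1219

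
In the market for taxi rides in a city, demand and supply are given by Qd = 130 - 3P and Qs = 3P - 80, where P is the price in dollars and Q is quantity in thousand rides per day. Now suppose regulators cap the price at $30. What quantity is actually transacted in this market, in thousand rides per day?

Without the control the market clears where 130 - 3P = 3P - 80, i.e. P* = 35 and Q* = 25.
The ceiling of 30 is below the equilibrium price 35, so it binds.
At P = 30: Qd = 130 - 3·30 = 40 and Qs = 3·30 - 80 = 10.
The quantity actually transacted is the short side, supply: 10.

10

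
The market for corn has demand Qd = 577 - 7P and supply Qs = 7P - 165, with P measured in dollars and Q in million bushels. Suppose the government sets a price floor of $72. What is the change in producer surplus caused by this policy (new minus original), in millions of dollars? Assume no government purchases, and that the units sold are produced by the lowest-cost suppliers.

Without the control the market clears where 577 - 7P = 7P - 165, i.e. P* = 53 and Q* = 206.
Since 72 > 53, the floor is binding.
At P = 72: Qd = 577 - 7·72 = 73 and Qs = 7·72 - 165 = 339.
Producer surplus without the control is ½ · (53 - 165/7) · 206 = 21218/7.
With the floor, 73 units are sold at 72. The supply price at Q = 73 is 34, so PS = ½ · [(72 - 165/7) + (72 - 34)] · 73 = 44165/14.
Change in producer surplus = 44165/14 - 21218/7 = 123.5.

123.5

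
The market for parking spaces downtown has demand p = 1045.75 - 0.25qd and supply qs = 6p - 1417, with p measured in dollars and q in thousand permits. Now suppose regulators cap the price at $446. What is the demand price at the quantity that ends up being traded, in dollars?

Rearranging demand gives qd = 4183 - 4p. Equilibrium: 4183 - 4p = 6p - 1417, so 5600 = 10p and p* = 560, q* = 1943.
The ceiling of 446 is below the equilibrium price 560, so it binds.
At p = 446: qd = 4183 - 4·446 = 2399 and qs = 6·446 - 1417 = 1259.
Only 1259 units reach the market. On the demand curve, the marginal buyer's willingness to pay at q = 1259 is (4183 - 1259)/4 = 731.

731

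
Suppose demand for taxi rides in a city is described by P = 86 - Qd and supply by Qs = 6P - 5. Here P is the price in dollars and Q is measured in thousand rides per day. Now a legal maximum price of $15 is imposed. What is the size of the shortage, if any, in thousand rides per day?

Rearranging demand gives Qd = 86 - P. In a free market, 86 - P = 6P - 5 gives the equilibrium P* = 13, Q* = 73.
Since 15 is above P* = 13, the ceiling does not bind and the free-market outcome prevails.
Since the control does not bind, there is no shortage.

0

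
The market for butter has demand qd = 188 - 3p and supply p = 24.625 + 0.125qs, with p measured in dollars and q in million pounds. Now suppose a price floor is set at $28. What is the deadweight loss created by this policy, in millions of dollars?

Rearranging supply gives qs = 8p - 197. Equilibrium: 188 - 3p = 8p - 197, so 385 = 11p and p* = 35, q* = 83.
Since 28 is below p* = 35, the floor does not bind and the free-market outcome prevails.
Since the control does not bind, no trades are prevented and deadweight loss is zero.

0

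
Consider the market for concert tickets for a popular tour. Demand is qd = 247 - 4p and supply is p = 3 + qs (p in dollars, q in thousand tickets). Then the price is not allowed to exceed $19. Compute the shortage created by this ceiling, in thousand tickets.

Rearranging supply gives qs = p - 3. Equilibrium: 247 - 4p = p - 3, so 250 = 5p and p* = 50, q* = 47.
The ceiling of 19 is below the equilibrium price 50, so it binds.
At p = 19: qd = 247 - 4·19 = 171 and qs = 19 - 3 = 16.
Shortage = qd - qs = 171 - 16 = 155.

155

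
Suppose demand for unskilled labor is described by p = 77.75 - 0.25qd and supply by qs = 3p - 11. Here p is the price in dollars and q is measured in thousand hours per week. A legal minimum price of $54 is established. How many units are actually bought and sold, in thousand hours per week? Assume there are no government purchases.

95

Rearranging demand gives qd = 311 - 4p. Setting quantity demanded equal to quantity supplied, 311 - 4p = 3p - 11, gives p* = 46 and q* = 127.
Since 54 > 46, the floor is binding.
At p = 54: qd = 311 - 4·54 = 95 and qs = 3·54 - 11 = 151.
The quantity actually transacted is the short side, demand: 95.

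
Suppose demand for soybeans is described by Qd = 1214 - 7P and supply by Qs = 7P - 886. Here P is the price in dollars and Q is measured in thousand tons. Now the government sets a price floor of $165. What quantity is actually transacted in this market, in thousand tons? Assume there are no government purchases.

59

In a free market, 1214 - 7P = 7P - 886 gives the equilibrium P* = 150, Q* = 164.
Because the floor (165) lies above the market-clearing price, it is binding.
At P = 165: Qd = 1214 - 7·165 = 59 and Qs = 7·165 - 886 = 269.
The quantity actually transacted is the short side, demand: 59.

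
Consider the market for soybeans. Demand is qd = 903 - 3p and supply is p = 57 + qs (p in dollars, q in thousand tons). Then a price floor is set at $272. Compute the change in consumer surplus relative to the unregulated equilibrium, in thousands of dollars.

-4320

Rearranging supply gives qs = p - 57. Equilibrium: 903 - 3p = p - 57, so 960 = 4p and p* = 240, q* = 183.
Because the floor (272) lies above the market-clearing price, it is binding.
At p = 272: qd = 903 - 3·272 = 87 and qs = 272 - 57 = 215.
Consumer surplus without the control is ½ · (301 - 240) · 183 = 5581.5.
With the floor, consumers buy 87 units at 272, so CS = ½ · (301 - 272) · 87 = 1261.5.
Change in consumer surplus = 1261.5 - 5581.5 = -4320.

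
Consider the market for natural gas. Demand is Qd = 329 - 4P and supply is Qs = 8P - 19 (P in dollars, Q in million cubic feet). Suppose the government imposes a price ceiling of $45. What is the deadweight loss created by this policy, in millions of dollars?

In a free market, 329 - 4P = 8P - 19 gives the equilibrium P* = 29, Q* = 213.
The ceiling of 45 is above the equilibrium price 29, so it is not binding; the market clears at P* = 29, Q* = 213.
Since the control does not bind, no trades are prevented and deadweight loss is zero.

0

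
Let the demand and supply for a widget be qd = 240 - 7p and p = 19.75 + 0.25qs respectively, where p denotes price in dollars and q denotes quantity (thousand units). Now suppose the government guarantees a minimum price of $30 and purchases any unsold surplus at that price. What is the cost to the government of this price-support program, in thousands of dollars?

330

Rearranging supply gives qs = 4p - 79. Without the control the market clears where 240 - 7p = 4p - 79, i.e. p* = 29 and q* = 37.
Because the floor (30) lies above the market-clearing price, it is binding.
At p = 30: qd = 240 - 7·30 = 30 and qs = 4·30 - 79 = 41.
Surplus = qs - qd = 11.
Government expenditure = surplus × support price = 11 × 30 = 330.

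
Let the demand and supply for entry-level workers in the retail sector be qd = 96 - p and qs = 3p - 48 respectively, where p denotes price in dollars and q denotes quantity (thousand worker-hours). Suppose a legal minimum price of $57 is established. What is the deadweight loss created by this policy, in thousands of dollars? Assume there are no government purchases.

Without the control the market clears where 96 - p = 3p - 48, i.e. p* = 36 and q* = 60.
The floor of 57 is above the equilibrium price 36, so it binds.
At p = 57: qd = 96 - 57 = 39 and qs = 3·57 - 48 = 123.
Quantity traded falls to 39. At q = 39 the demand price is 96 - 39 = 57 and the supply price is (48 + 39)/3 = 29.
Deadweight loss = ½ · (57 - 29) · (60 - 39) = ½ · 28 · 21 = 294.

294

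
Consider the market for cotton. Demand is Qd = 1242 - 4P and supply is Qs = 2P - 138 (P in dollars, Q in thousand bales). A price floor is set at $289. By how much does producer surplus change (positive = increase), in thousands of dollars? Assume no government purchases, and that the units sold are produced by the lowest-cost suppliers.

In a free market, 1242 - 4P = 2P - 138 gives the equilibrium P* = 230, Q* = 322.
Because the floor (289) lies above the market-clearing price, it is binding.
At P = 289: Qd = 1242 - 4·289 = 86 and Qs = 2·289 - 138 = 440.
Producer surplus without the control is ½ · (230 - 69) · 322 = 25921.
With the floor, 86 units are sold at 289. The supply price at Q = 86 is 112, so PS = ½ · [(289 - 69) + (289 - 112)] · 86 = 17071.
Change in producer surplus = 17071 - 25921 = -8850.

-8850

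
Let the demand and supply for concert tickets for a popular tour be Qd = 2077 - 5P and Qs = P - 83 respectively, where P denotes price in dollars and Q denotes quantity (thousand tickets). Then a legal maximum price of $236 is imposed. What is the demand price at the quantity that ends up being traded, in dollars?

384.8

Setting quantity demanded equal to quantity supplied, 2077 - 5P = P - 83, gives P* = 360 and Q* = 277.
Because the ceiling (236) lies below the market-clearing price, it is binding.
At P = 236: Qd = 2077 - 5·236 = 897 and Qs = 236 - 83 = 153.
Only 153 units reach the market. On the demand curve, the marginal buyer's willingness to pay at Q = 153 is (2077 - 153)/5 = 384.8.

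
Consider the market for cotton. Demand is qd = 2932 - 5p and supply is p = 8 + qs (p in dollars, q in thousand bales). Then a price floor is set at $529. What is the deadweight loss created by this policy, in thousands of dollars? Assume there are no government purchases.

22815

Rearranging supply gives qs = p - 8. In a free market, 2932 - 5p = p - 8 gives the equilibrium p* = 490, q* = 482.
Since 529 > 490, the floor is binding.
At p = 529: qd = 2932 - 5·529 = 287 and qs = 529 - 8 = 521.
Quantity traded falls to 287. At q = 287 the demand price is (2932 - 287)/5 = 529 and the supply price is 8 + 287 = 295.
Deadweight loss = ½ · (529 - 295) · (482 - 287) = ½ · 234 · 195 = 22815.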